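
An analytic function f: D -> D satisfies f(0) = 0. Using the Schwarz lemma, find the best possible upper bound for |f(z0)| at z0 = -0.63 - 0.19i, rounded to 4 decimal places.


Step 1: Schwarz lemma: if f: D -> D is analytic with f(0) = 0, then |f(z)| <= |z| for all z in D, and this is sharp (f(z) = z).
Step 2: |z0|^2 = (-0.63)^2 + (-0.19)^2 = 0.433
Step 3: |z0| = sqrt(0.433) = 0.658027
Step 4: Best bound = |z0| = 0.658

0.658


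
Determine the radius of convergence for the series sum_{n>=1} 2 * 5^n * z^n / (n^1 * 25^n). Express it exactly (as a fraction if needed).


Step 1: General term a_n = 2 * 5^n / (n^1 * 25^n)
Step 2: By the root test, |a_n|^(1/n) = 2^(1/n) * 5 / (n^(1/n) * 25) -> 5/25 as n -> infinity (since 2^(1/n) -> 1 and n^(1/n) -> 1)
Step 3: R = 1/lim|a_n|^(1/n) = 25/5 = 5

5


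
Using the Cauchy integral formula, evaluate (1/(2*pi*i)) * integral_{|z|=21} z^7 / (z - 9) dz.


Step 1: f(z) = z^7, a = 9 is inside |z| = 21
Step 2: By Cauchy integral formula: (1/(2pi*i)) * integral = f(a)
Step 3: f(9) = 9^7 = 4782969

4782969


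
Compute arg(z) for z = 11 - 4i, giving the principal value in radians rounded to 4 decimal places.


Step 1: z = 11 - 4i
Step 2: arg(z) = atan2(-4, 11)
Step 3: arg(z) = -0.3488

-0.3488


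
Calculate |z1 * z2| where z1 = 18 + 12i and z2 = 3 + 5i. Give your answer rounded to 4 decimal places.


Step 1: |z1| = sqrt(18^2 + 12^2) = sqrt(468)
Step 2: |z2| = sqrt(3^2 + 5^2) = sqrt(34)
Step 3: |z1*z2| = |z1|*|z2| = sqrt(468) * sqrt(34) = sqrt(468 * 34) = sqrt(15912)
Step 4: = 126.1428

126.1428


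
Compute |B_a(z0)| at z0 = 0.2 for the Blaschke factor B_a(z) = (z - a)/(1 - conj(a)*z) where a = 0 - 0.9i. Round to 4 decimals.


Step 1: Numerator z0 - a = 0.2 - (0 - 0.9i) = 0.2 + 0.9i
Step 2: Denominator 1 - conj(a)*z0 = 1 - (0 + 0.9i)*0.2 = 1 - 0.18i
Step 3: |z0 - a|^2 = 0.2^2 + 0.9^2 = 0.85; |1 - conj(a)*z0|^2 = 1^2 + (-0.18)^2 = 1.0324
Step 4: |B_a(0.2)| = sqrt(0.85 / 1.0324) = sqrt(0.823324)
Step 5: = 0.9074

0.9074


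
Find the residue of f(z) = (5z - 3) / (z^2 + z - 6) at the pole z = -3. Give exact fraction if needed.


Step 1: Q(z) = z^2 + z - 6 = (z + 3)(z - 2)
Step 2: Q'(z) = 2z + 1
Step 3: Q'(-3) = -5, P(-3) = -18
Step 4: Res = P(-3)/Q'(-3) = -18/(-5) = 18/5

18/5


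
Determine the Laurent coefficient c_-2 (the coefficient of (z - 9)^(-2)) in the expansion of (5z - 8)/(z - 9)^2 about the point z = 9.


Step 1: Write the numerator in powers of (z - 9): 5z - 8 = 5(z - 9) + (5*9 - 8) = 5(z - 9) + 37
Step 2: Divide by (z - 9)^2: f(z) = 37(z - 9)^(-2) + 5(z - 9)^(-1)
Step 3: This finite sum is the Laurent series of f about z = 9.
Step 4: Coefficient of (z - 9)^(-2) = 5*9 - 8 = 37

37


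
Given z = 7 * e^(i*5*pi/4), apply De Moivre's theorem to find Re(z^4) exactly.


Step 1: By De Moivre's theorem, z^4 = 7^4 * e^(i*4*5*pi/4) = 2401 * (cos(5*pi) + i*sin(5*pi))
Step 2: |z|^4 = 7^4 = 2401
Step 3: Reduce the angle mod 2*pi: 5*pi - 4*pi = pi
Step 4: cos(pi) = -1
Step 5: Re(z^4) = 2401 * (-1) = -2401

-2401


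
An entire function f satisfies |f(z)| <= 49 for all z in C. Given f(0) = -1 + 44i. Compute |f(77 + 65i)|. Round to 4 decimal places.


Step 1: By Liouville's theorem, a bounded entire function is constant.
Step 2: f(z) = f(0) = -1 + 44i for all z.
Step 3: |f(w)| = |-1 + 44i| = sqrt(1 + 1936)
Step 4: = 44.0114

44.0114


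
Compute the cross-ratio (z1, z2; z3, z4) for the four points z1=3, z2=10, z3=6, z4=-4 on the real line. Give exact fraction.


Step 1: (z1-z3)(z2-z4) = (-3) * 14 = -42
Step 2: (z1-z4)(z2-z3) = 7 * 4 = 28
Step 3: Cross-ratio = -42/28 = -3/2

-3/2


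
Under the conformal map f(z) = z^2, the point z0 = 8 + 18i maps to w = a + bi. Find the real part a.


Step 1: z0 = 8 + 18i
Step 2: z0^2 = 8^2 - 18^2 + 288i
Step 3: real part = 64 - 324 = -260

-260


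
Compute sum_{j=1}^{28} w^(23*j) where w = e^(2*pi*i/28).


Step 1: The sum sum_{j=1}^{n} w^(k*j) equals n if n | k, else 0.
Step 2: Here n = 28, k = 23
Step 3: Does n divide k? 28 | 23 -> False
Step 4: Sum = 0

0


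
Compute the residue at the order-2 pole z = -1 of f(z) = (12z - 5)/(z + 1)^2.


Step 1: Pole of order 2 at z = -1
Step 2: Res = lim d/dz [(z + 1)^2 * f(z)] as z -> -1
Step 3: (z + 1)^2 * f(z) = 12z - 5
Step 4: d/dz[12z - 5] = 12

12


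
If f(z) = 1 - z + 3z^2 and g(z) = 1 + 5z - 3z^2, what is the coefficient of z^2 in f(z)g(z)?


Step 1: z^2 term in f*g comes from: (1)*(-3z^2) + (-z)*(5z) + (3z^2)*(1)
Step 2: = -3 - 5 + 3
Step 3: = -5

-5


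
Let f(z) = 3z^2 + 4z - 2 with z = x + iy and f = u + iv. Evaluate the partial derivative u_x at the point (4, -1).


Step 1: f(z) = 3(x+iy)^2 + 4(x+iy) - 2
Step 2: u = 3(x^2 - y^2) + 4x - 2
Step 3: u_x = 6x + 4
Step 4: At (4, -1): u_x = 24 + 4 = 28

28


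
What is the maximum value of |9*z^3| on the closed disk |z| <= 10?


Step 1: On |z| = 10, |f(z)| = 9 * |z|^3 = 9 * 10^3
Step 2: By maximum modulus principle, maximum is on boundary.
Step 3: Maximum = 9 * 1000 = 9000

9000


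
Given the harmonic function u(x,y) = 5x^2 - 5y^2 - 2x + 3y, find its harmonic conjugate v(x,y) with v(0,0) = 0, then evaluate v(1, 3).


Step 1: v_x = -u_y = 10y - 3
Step 2: v_y = u_x = 10x - 2
Step 3: v = 10xy - 3x - 2y + C
Step 4: v(0,0) = 0 => C = 0
Step 5: v(1, 3) = 21

21


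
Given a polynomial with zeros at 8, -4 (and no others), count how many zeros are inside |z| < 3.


Step 1: Check each root:
  z = 8: |8| = 8 >= 3
  z = -4: |-4| = 4 >= 3
Step 2: Count = 0

0


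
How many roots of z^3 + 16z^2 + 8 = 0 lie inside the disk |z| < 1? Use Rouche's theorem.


Step 1: On |z| = 1 the three terms have sizes |z^3| = 1^3 = 1, |16z^2| = 16*1^2 = 16, |8| = 8
Step 2: The dominant term is g(z) = 16z^2; let h(z) = z^3 + 8 so f = g + h
Step 3: On |z| = 1: |g| = 16 and |h| <= 1 + 8 = 9
Step 4: Since 16 > 9, |h| < |g| on |z| = 1, so by Rouche f has the same number of zeros as g inside |z| < 1
Step 5: g(z) = 16z^2 has 2 zeros (at the origin, multiplicity 2) inside |z| < 1. Answer = 2

2


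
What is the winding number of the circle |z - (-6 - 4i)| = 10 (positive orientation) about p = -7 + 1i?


Step 1: Center c = (-6, -4), radius = 10
Step 2: |p - c|^2 = (-1)^2 + 5^2 = 26
Step 3: r^2 = 100
Step 4: |p-c| < r so winding number = 1

1


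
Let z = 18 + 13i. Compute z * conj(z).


Step 1: conj(z) = 18 - 13i
Step 2: z * conj(z) = 18^2 + 13^2
Step 3: = 324 + 169 = 493

493


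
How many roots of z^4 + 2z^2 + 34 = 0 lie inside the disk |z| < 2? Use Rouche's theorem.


Step 1: On |z| = 2 the three terms have sizes |z^4| = 2^4 = 16, |2z^2| = 2*2^2 = 8, |34| = 34
Step 2: The dominant term is g(z) = 34; let h(z) = z^4 + 2z^2 so f = g + h
Step 3: On |z| = 2: |g| = 34 and |h| <= 16 + 8 = 24
Step 4: Since 34 > 24, |h| < |g| on |z| = 2, so by Rouche f has the same number of zeros as g inside |z| < 2
Step 5: g(z) = 34 is a nonzero constant with no zeros inside |z| < 2. Answer = 0

0


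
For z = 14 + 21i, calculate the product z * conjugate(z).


Step 1: conj(z) = 14 - 21i
Step 2: z * conj(z) = 14^2 + 21^2
Step 3: = 196 + 441 = 637

637


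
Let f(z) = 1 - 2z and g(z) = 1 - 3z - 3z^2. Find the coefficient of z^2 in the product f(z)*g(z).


Step 1: z^2 term in f*g comes from: (1)*(-3z^2) + (-2z)*(-3z) + (0)*(1)
Step 2: = -3 + 6 + 0
Step 3: = 3

3


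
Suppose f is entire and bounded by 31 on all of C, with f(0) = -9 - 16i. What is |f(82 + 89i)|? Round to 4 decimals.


Step 1: By Liouville's theorem, a bounded entire function is constant.
Step 2: f(z) = f(0) = -9 - 16i for all z.
Step 3: |f(w)| = |-9 - 16i| = sqrt(81 + 256)
Step 4: = 18.3576

18.3576


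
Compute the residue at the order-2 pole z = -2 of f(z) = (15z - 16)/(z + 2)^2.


Step 1: Pole of order 2 at z = -2
Step 2: Res = lim d/dz [(z + 2)^2 * f(z)] as z -> -2
Step 3: (z + 2)^2 * f(z) = 15z - 16
Step 4: d/dz[15z - 16] = 15

15


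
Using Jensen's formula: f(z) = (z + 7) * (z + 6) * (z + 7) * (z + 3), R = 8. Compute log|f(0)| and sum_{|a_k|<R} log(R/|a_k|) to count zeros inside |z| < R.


Jensen's formula: (1/2pi)*integral log|f(Re^it)|dt = log|f(0)| + sum_{|a_k|<R} log(R/|a_k|)
Step 1: f(0) = 7 * 6 * 7 * 3 = 882
Step 2: log|f(0)| = log|-7| + log|-6| + log|-7| + log|-3| = 6.7822
Step 3: Zeros inside |z| < 8: -7, -6, -7, -3
Step 4: Jensen sum = log(8/7) + log(8/6) + log(8/7) + log(8/3) = 1.5356
Step 5: n(R) = number of terms in the Jensen sum = count of zeros inside |z| < 8 = 4

4


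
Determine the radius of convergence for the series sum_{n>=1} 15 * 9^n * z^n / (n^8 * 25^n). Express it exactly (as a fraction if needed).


Step 1: General term a_n = 15 * 9^n / (n^8 * 25^n)
Step 2: By the root test, |a_n|^(1/n) = 15^(1/n) * 9 / (n^(8/n) * 25) -> 9/25 as n -> infinity (since 15^(1/n) -> 1 and n^(8/n) -> 1)
Step 3: R = 1/lim|a_n|^(1/n) = 25/9

25/9


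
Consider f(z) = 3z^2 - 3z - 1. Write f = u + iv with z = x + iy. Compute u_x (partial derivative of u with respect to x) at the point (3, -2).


Step 1: f(z) = 3(x+iy)^2 - 3(x+iy) - 1
Step 2: u = 3(x^2 - y^2) - 3x - 1
Step 3: u_x = 6x - 3
Step 4: At (3, -2): u_x = 18 - 3 = 15

15


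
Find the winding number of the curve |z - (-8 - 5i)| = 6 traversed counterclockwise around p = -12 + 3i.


Step 1: Center c = (-8, -5), radius = 6
Step 2: |p - c|^2 = (-4)^2 + 8^2 = 80
Step 3: r^2 = 36
Step 4: |p-c| > r so winding number = 0

0


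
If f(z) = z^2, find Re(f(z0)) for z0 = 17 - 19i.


Step 1: z0 = 17 - 19i
Step 2: z0^2 = 17^2 - (-19)^2 - 646i
Step 3: real part = 289 - 361 = -72

-72


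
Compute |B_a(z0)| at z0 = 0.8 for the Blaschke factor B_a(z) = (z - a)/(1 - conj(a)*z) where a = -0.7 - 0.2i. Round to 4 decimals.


Step 1: Numerator z0 - a = 0.8 - (-0.7 - 0.2i) = 1.5 + 0.2i
Step 2: Denominator 1 - conj(a)*z0 = 1 - (-0.7 + 0.2i)*0.8 = 1.56 - 0.16i
Step 3: |z0 - a|^2 = 1.5^2 + 0.2^2 = 2.29; |1 - conj(a)*z0|^2 = 1.56^2 + (-0.16)^2 = 2.4592
Step 4: |B_a(0.8)| = sqrt(2.29 / 2.4592) = sqrt(0.931197)
Step 5: = 0.965

0.965


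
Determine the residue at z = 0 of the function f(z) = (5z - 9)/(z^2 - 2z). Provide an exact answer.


Step 1: Q(z) = z^2 - 2z = (z)(z - 2)
Step 2: Q'(z) = 2z - 2
Step 3: Q'(0) = -2, P(0) = -9
Step 4: Res = P(0)/Q'(0) = -9/(-2) = 9/2

9/2


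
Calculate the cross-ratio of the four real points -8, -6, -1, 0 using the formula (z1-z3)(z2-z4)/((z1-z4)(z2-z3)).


Step 1: (z1-z3)(z2-z4) = (-7) * (-6) = 42
Step 2: (z1-z4)(z2-z3) = (-8) * (-5) = 40
Step 3: Cross-ratio = 42/40 = 21/20

21/20


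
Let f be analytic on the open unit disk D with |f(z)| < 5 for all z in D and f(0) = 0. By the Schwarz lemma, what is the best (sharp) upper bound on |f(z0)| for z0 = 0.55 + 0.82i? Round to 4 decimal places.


Step 1: g = f/5 maps D -> D with g(0) = 0, so by the Schwarz lemma |g(z)| <= |z|, i.e. |f(z)| <= 5|z|; this is sharp (f(z) = 5z).
Step 2: |z0|^2 = 0.55^2 + 0.82^2 = 0.9749
Step 3: |z0| = sqrt(0.9749) = 0.98737
Step 4: Best bound = 5 * |z0| = 5 * 0.98737 = 4.9369

4.9369


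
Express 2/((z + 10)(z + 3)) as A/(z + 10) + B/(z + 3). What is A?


Step 1: Multiply both sides by (z + 10) and set z = -10
Step 2: A = 2 / (-10 + 3)
Step 3: A = 2 / (-7)
Step 4: A = -2/7

-2/7


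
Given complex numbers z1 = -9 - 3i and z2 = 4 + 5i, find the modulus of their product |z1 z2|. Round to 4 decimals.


Step 1: |z1| = sqrt((-9)^2 + (-3)^2) = sqrt(90)
Step 2: |z2| = sqrt(4^2 + 5^2) = sqrt(41)
Step 3: |z1*z2| = |z1|*|z2| = sqrt(90) * sqrt(41) = sqrt(90 * 41) = sqrt(3690)
Step 4: = 60.7454

60.7454


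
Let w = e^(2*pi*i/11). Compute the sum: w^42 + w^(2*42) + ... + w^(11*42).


Step 1: The sum sum_{j=1}^{n} w^(k*j) equals n if n | k, else 0.
Step 2: Here n = 11, k = 42
Step 3: Does n divide k? 11 | 42 -> False
Step 4: Sum = 0

0


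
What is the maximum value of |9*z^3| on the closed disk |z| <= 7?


Step 1: On |z| = 7, |f(z)| = 9 * |z|^3 = 9 * 7^3
Step 2: By maximum modulus principle, maximum is on boundary.
Step 3: Maximum = 9 * 343 = 3087

3087


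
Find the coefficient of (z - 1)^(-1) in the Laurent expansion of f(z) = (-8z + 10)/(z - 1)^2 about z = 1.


Step 1: Write the numerator in powers of (z - 1): -8z + 10 = -8(z - 1) + (-8*1 + 10) = -8(z - 1) + 2
Step 2: Divide by (z - 1)^2: f(z) = 2(z - 1)^(-2) - 8(z - 1)^(-1)
Step 3: This finite sum is the Laurent series of f about z = 1.
Step 4: Coefficient of (z - 1)^(-1) = coefficient of (z - 1) in the re-centred numerator = -8

-8


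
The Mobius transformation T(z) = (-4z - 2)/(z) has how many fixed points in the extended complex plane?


Step 1: Fixed points satisfy T(z) = z
Step 2: z^2 + 4z + 2 = 0
Step 3: Discriminant = 4^2 - 4*1*2 = 8
Step 4: Number of fixed points = 2

2


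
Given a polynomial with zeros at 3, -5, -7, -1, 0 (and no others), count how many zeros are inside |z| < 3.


Step 1: Check each root:
  z = 3: |3| = 3 >= 3
  z = -5: |-5| = 5 >= 3
  z = -7: |-7| = 7 >= 3
  z = -1: |-1| = 1 < 3
  z = 0: |0| = 0 < 3
Step 2: Count = 2

2


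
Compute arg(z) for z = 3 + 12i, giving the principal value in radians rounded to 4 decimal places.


Step 1: z = 3 + 12i
Step 2: arg(z) = atan2(12, 3)
Step 3: arg(z) = 1.3258

1.3258


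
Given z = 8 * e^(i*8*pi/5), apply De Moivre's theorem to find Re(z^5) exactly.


Step 1: By De Moivre's theorem, z^5 = 8^5 * e^(i*5*8*pi/5) = 32768 * (cos(8*pi) + i*sin(8*pi))
Step 2: |z|^5 = 8^5 = 32768
Step 3: Reduce the angle mod 2*pi: 8*pi - 8*pi = 0
Step 4: cos(0) = 1
Step 5: Re(z^5) = 32768 * 1 = 32768

32768


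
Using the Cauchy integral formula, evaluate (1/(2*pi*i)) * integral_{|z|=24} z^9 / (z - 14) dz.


Step 1: f(z) = z^9, a = 14 is inside |z| = 24
Step 2: By Cauchy integral formula: (1/(2pi*i)) * integral = f(a)
Step 3: f(14) = 14^9 = 20661046784

20661046784


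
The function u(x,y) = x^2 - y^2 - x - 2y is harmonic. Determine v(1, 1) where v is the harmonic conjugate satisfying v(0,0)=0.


Step 1: v_x = -u_y = 2y + 2
Step 2: v_y = u_x = 2x - 1
Step 3: v = 2xy + 2x - y + C
Step 4: v(0,0) = 0 => C = 0
Step 5: v(1, 1) = 3

3


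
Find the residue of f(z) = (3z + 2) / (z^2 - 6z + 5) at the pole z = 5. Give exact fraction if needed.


Step 1: Q(z) = z^2 - 6z + 5 = (z - 5)(z - 1)
Step 2: Q'(z) = 2z - 6
Step 3: Q'(5) = 4, P(5) = 17
Step 4: Res = P(5)/Q'(5) = 17/4 = 17/4

17/4


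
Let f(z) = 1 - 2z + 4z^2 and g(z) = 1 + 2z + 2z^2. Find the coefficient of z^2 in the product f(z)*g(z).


Step 1: z^2 term in f*g comes from: (1)*(2z^2) + (-2z)*(2z) + (4z^2)*(1)
Step 2: = 2 - 4 + 4
Step 3: = 2

2


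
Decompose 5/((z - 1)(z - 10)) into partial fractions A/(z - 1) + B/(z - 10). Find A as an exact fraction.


Step 1: Multiply both sides by (z - 1) and set z = 1
Step 2: A = 5 / (1 - 10)
Step 3: A = 5 / (-9)
Step 4: A = -5/9

-5/9


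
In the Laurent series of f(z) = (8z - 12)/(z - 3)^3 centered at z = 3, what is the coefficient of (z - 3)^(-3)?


Step 1: Write the numerator in powers of (z - 3): 8z - 12 = 8(z - 3) + (8*3 - 12) = 8(z - 3) + 12
Step 2: Divide by (z - 3)^3: f(z) = 12(z - 3)^(-3) + 8(z - 3)^(-2)
Step 3: This finite sum is the Laurent series of f about z = 3.
Step 4: Coefficient of (z - 3)^(-3) = 8*3 - 12 = 12

12


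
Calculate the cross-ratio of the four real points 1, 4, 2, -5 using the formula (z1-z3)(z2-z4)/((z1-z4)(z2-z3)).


Step 1: (z1-z3)(z2-z4) = (-1) * 9 = -9
Step 2: (z1-z4)(z2-z3) = 6 * 2 = 12
Step 3: Cross-ratio = -9/12 = -3/4

-3/4


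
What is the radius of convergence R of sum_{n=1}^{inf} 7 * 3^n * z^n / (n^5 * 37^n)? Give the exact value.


Step 1: General term a_n = 7 * 3^n / (n^5 * 37^n)
Step 2: By the root test, |a_n|^(1/n) = 7^(1/n) * 3 / (n^(5/n) * 37) -> 3/37 as n -> infinity (since 7^(1/n) -> 1 and n^(5/n) -> 1)
Step 3: R = 1/lim|a_n|^(1/n) = 37/3

37/3


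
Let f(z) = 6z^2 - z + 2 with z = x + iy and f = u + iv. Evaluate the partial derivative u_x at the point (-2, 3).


Step 1: f(z) = 6(x+iy)^2 - (x+iy) + 2
Step 2: u = 6(x^2 - y^2) - x + 2
Step 3: u_x = 12x - 1
Step 4: At (-2, 3): u_x = -24 - 1 = -25

-25


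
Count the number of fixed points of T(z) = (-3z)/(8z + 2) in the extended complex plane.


Step 1: Fixed points satisfy T(z) = z
Step 2: 8z^2 + 5z = 0
Step 3: Discriminant = 5^2 - 4*8*0 = 25
Step 4: Number of fixed points = 2

2


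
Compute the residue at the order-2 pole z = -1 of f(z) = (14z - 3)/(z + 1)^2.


Step 1: Pole of order 2 at z = -1
Step 2: Res = lim d/dz [(z + 1)^2 * f(z)] as z -> -1
Step 3: (z + 1)^2 * f(z) = 14z - 3
Step 4: d/dz[14z - 3] = 14

14


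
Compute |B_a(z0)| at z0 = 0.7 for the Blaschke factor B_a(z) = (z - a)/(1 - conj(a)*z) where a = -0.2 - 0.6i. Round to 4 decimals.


Step 1: Numerator z0 - a = 0.7 - (-0.2 - 0.6i) = 0.9 + 0.6i
Step 2: Denominator 1 - conj(a)*z0 = 1 - (-0.2 + 0.6i)*0.7 = 1.14 - 0.42i
Step 3: |z0 - a|^2 = 0.9^2 + 0.6^2 = 1.17; |1 - conj(a)*z0|^2 = 1.14^2 + (-0.42)^2 = 1.476
Step 4: |B_a(0.7)| = sqrt(1.17 / 1.476) = sqrt(0.792683)
Step 5: = 0.8903

0.8903


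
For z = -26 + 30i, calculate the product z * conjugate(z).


Step 1: conj(z) = -26 - 30i
Step 2: z * conj(z) = (-26)^2 + 30^2
Step 3: = 676 + 900 = 1576

1576


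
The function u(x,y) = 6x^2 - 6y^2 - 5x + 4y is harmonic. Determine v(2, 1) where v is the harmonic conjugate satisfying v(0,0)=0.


Step 1: v_x = -u_y = 12y - 4
Step 2: v_y = u_x = 12x - 5
Step 3: v = 12xy - 4x - 5y + C
Step 4: v(0,0) = 0 => C = 0
Step 5: v(2, 1) = 11

11


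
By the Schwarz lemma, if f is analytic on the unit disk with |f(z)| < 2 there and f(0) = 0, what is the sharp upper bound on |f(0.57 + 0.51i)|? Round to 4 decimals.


Step 1: g = f/2 maps D -> D with g(0) = 0, so by the Schwarz lemma |g(z)| <= |z|, i.e. |f(z)| <= 2|z|; this is sharp (f(z) = 2z).
Step 2: |z0|^2 = 0.57^2 + 0.51^2 = 0.585
Step 3: |z0| = sqrt(0.585) = 0.764853
Step 4: Best bound = 2 * |z0| = 2 * 0.764853 = 1.5297

1.5297


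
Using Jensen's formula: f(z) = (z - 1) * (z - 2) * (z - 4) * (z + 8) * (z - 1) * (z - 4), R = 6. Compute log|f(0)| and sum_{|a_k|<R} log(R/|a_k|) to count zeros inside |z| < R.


Jensen's formula: (1/2pi)*integral log|f(Re^it)|dt = log|f(0)| + sum_{|a_k|<R} log(R/|a_k|)
Step 1: f(0) = (-1) * (-2) * (-4) * 8 * (-1) * (-4) = -256
Step 2: log|f(0)| = log|1| + log|2| + log|4| + log|-8| + log|1| + log|4| = 5.5452
Step 3: Zeros inside |z| < 6: 1, 2, 4, 1, 4
Step 4: Jensen sum = log(6/1) + log(6/2) + log(6/4) + log(6/1) + log(6/4) = 5.4931
Step 5: n(R) = number of terms in the Jensen sum = count of zeros inside |z| < 6 = 5

5


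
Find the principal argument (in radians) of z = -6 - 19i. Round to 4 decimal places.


Step 1: z = -6 - 19i
Step 2: arg(z) = atan2(-19, -6)
Step 3: arg(z) = -1.8767

-1.8767


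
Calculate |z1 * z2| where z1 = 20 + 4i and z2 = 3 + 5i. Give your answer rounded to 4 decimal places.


Step 1: |z1| = sqrt(20^2 + 4^2) = sqrt(416)
Step 2: |z2| = sqrt(3^2 + 5^2) = sqrt(34)
Step 3: |z1*z2| = |z1|*|z2| = sqrt(416) * sqrt(34) = sqrt(416 * 34) = sqrt(14144)
Step 4: = 118.9285

118.9285


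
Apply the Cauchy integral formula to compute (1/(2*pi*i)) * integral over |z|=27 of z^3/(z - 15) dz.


Step 1: f(z) = z^3, a = 15 is inside |z| = 27
Step 2: By Cauchy integral formula: (1/(2pi*i)) * integral = f(a)
Step 3: f(15) = 15^3 = 3375

3375


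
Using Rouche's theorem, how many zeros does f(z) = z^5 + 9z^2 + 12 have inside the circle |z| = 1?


Step 1: On |z| = 1 the three terms have sizes |z^5| = 1^5 = 1, |9z^2| = 9*1^2 = 9, |12| = 12
Step 2: The dominant term is g(z) = 12; let h(z) = z^5 + 9z^2 so f = g + h
Step 3: On |z| = 1: |g| = 12 and |h| <= 1 + 9 = 10
Step 4: Since 12 > 10, |h| < |g| on |z| = 1, so by Rouche f has the same number of zeros as g inside |z| < 1
Step 5: g(z) = 12 is a nonzero constant with no zeros inside |z| < 1. Answer = 0

0


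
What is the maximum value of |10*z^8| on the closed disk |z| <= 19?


Step 1: On |z| = 19, |f(z)| = 10 * |z|^8 = 10 * 19^8
Step 2: By maximum modulus principle, maximum is on boundary.
Step 3: Maximum = 10 * 16983563041 = 169835630410

169835630410


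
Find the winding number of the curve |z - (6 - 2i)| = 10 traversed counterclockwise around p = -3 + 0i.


Step 1: Center c = (6, -2), radius = 10
Step 2: |p - c|^2 = (-9)^2 + 2^2 = 85
Step 3: r^2 = 100
Step 4: |p-c| < r so winding number = 1

1


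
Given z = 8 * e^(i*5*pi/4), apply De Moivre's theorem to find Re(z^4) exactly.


Step 1: By De Moivre's theorem, z^4 = 8^4 * e^(i*4*5*pi/4) = 4096 * (cos(5*pi) + i*sin(5*pi))
Step 2: |z|^4 = 8^4 = 4096
Step 3: Reduce the angle mod 2*pi: 5*pi - 4*pi = pi
Step 4: cos(pi) = -1
Step 5: Re(z^4) = 4096 * (-1) = -4096

-4096


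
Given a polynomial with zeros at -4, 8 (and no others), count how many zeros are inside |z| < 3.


Step 1: Check each root:
  z = -4: |-4| = 4 >= 3
  z = 8: |8| = 8 >= 3
Step 2: Count = 0

0


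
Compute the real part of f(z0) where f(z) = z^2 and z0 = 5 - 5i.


Step 1: z0 = 5 - 5i
Step 2: z0^2 = 5^2 - (-5)^2 - 50i
Step 3: real part = 25 - 25 = 0

0


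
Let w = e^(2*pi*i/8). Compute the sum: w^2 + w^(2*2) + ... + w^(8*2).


Step 1: The sum sum_{j=1}^{n} w^(k*j) equals n if n | k, else 0.
Step 2: Here n = 8, k = 2
Step 3: Does n divide k? 8 | 2 -> False
Step 4: Sum = 0

0


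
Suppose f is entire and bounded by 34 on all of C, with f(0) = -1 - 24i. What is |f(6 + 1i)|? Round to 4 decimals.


Step 1: By Liouville's theorem, a bounded entire function is constant.
Step 2: f(z) = f(0) = -1 - 24i for all z.
Step 3: |f(w)| = |-1 - 24i| = sqrt(1 + 576)
Step 4: = 24.0208

24.0208


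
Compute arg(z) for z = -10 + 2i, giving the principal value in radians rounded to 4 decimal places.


Step 1: z = -10 + 2i
Step 2: arg(z) = atan2(2, -10)
Step 3: arg(z) = 2.9442

2.9442


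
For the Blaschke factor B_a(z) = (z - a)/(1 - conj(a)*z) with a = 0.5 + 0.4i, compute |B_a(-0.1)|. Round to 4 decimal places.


Step 1: Numerator z0 - a = -0.1 - (0.5 + 0.4i) = -0.6 - 0.4i
Step 2: Denominator 1 - conj(a)*z0 = 1 - (0.5 - 0.4i)*(-0.1) = 1.05 - 0.04i
Step 3: |z0 - a|^2 = (-0.6)^2 + (-0.4)^2 = 0.52; |1 - conj(a)*z0|^2 = 1.05^2 + (-0.04)^2 = 1.1041
Step 4: |B_a(-0.1)| = sqrt(0.52 / 1.1041) = sqrt(0.470972)
Step 5: = 0.6863

0.6863


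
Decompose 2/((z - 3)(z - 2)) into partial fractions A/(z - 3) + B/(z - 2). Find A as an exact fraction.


Step 1: Multiply both sides by (z - 3) and set z = 3
Step 2: A = 2 / (3 - 2)
Step 3: A = 2 / 1
Step 4: A = 2

2


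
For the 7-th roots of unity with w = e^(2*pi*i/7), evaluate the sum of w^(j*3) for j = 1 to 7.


Step 1: The sum sum_{j=1}^{n} w^(k*j) equals n if n | k, else 0.
Step 2: Here n = 7, k = 3
Step 3: Does n divide k? 7 | 3 -> False
Step 4: Sum = 0

0


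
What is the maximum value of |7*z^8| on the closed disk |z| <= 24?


Step 1: On |z| = 24, |f(z)| = 7 * |z|^8 = 7 * 24^8
Step 2: By maximum modulus principle, maximum is on boundary.
Step 3: Maximum = 7 * 110075314176 = 770527199232

770527199232


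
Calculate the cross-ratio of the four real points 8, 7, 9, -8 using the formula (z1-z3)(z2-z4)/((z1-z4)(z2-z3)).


Step 1: (z1-z3)(z2-z4) = (-1) * 15 = -15
Step 2: (z1-z4)(z2-z3) = 16 * (-2) = -32
Step 3: Cross-ratio = 15/32 = 15/32

15/32


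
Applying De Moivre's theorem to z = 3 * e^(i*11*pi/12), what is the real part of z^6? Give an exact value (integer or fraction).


Step 1: By De Moivre's theorem, z^6 = 3^6 * e^(i*6*11*pi/12) = 729 * (cos(11*pi/2) + i*sin(11*pi/2))
Step 2: |z|^6 = 3^6 = 729
Step 3: Reduce the angle mod 2*pi: 11*pi/2 - 4*pi = 3*pi/2
Step 4: cos(3*pi/2) = 0
Step 5: Re(z^6) = 729 * 0 = 0

0


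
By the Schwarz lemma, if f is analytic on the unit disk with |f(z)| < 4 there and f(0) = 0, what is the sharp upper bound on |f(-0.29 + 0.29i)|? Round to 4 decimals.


Step 1: g = f/4 maps D -> D with g(0) = 0, so by the Schwarz lemma |g(z)| <= |z|, i.e. |f(z)| <= 4|z|; this is sharp (f(z) = 4z).
Step 2: |z0|^2 = (-0.29)^2 + 0.29^2 = 0.1682
Step 3: |z0| = sqrt(0.1682) = 0.410122
Step 4: Best bound = 4 * |z0| = 4 * 0.410122 = 1.6405

1.6405


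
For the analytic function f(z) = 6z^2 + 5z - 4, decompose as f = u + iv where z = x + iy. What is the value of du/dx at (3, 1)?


Step 1: f(z) = 6(x+iy)^2 + 5(x+iy) - 4
Step 2: u = 6(x^2 - y^2) + 5x - 4
Step 3: u_x = 12x + 5
Step 4: At (3, 1): u_x = 36 + 5 = 41

41


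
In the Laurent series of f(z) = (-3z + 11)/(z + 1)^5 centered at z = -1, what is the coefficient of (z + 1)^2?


Step 1: Write the numerator in powers of (z + 1): -3z + 11 = -3(z + 1) + (-3*(-1) + 11) = -3(z + 1) + 14
Step 2: Divide by (z + 1)^5: f(z) = 14(z + 1)^(-5) - 3(z + 1)^(-4)
Step 3: This finite sum is the Laurent series of f about z = -1.
Step 4: Only the powers -5 and -4 appear, so the coefficient of (z + 1)^2 = 0

0


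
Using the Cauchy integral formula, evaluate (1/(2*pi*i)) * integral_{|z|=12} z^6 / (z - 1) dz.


Step 1: f(z) = z^6, a = 1 is inside |z| = 12
Step 2: By Cauchy integral formula: (1/(2pi*i)) * integral = f(a)
Step 3: f(1) = 1^6 = 1

1


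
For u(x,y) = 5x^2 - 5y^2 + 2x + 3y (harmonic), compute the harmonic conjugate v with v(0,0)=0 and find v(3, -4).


Step 1: v_x = -u_y = 10y - 3
Step 2: v_y = u_x = 10x + 2
Step 3: v = 10xy - 3x + 2y + C
Step 4: v(0,0) = 0 => C = 0
Step 5: v(3, -4) = -137

-137


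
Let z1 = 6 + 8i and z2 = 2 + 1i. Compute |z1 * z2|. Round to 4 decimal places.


Step 1: |z1| = sqrt(6^2 + 8^2) = sqrt(100)
Step 2: |z2| = sqrt(2^2 + 1^2) = sqrt(5)
Step 3: |z1*z2| = |z1|*|z2| = sqrt(100) * sqrt(5) = sqrt(100 * 5) = sqrt(500)
Step 4: = 22.3607

22.3607


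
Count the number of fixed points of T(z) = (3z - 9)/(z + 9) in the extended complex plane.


Step 1: Fixed points satisfy T(z) = z
Step 2: z^2 + 6z + 9 = 0
Step 3: Discriminant = 6^2 - 4*1*9 = 0
Step 4: Number of fixed points = 1

1


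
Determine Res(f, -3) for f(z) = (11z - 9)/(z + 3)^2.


Step 1: Pole of order 2 at z = -3
Step 2: Res = lim d/dz [(z + 3)^2 * f(z)] as z -> -3
Step 3: (z + 3)^2 * f(z) = 11z - 9
Step 4: d/dz[11z - 9] = 11

11


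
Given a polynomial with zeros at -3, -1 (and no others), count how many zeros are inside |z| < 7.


Step 1: Check each root:
  z = -3: |-3| = 3 < 7
  z = -1: |-1| = 1 < 7
Step 2: Count = 2

2


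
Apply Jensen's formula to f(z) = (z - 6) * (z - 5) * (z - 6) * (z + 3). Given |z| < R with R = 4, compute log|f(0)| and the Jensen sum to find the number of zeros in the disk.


Jensen's formula: (1/2pi)*integral log|f(Re^it)|dt = log|f(0)| + sum_{|a_k|<R} log(R/|a_k|)
Step 1: f(0) = (-6) * (-5) * (-6) * 3 = -540
Step 2: log|f(0)| = log|6| + log|5| + log|6| + log|-3| = 6.2916
Step 3: Zeros inside |z| < 4: -3
Step 4: Jensen sum = log(4/3) = 0.2877
Step 5: n(R) = number of terms in the Jensen sum = count of zeros inside |z| < 4 = 1

1


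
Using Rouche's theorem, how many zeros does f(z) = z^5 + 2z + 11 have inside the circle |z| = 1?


Step 1: On |z| = 1 the three terms have sizes |z^5| = 1^5 = 1, |2z| = 2*1 = 2, |11| = 11
Step 2: The dominant term is g(z) = 11; let h(z) = z^5 + 2z so f = g + h
Step 3: On |z| = 1: |g| = 11 and |h| <= 1 + 2 = 3
Step 4: Since 11 > 3, |h| < |g| on |z| = 1, so by Rouche f has the same number of zeros as g inside |z| < 1
Step 5: g(z) = 11 is a nonzero constant with no zeros inside |z| < 1. Answer = 0

0


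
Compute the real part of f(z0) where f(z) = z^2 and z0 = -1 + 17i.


Step 1: z0 = -1 + 17i
Step 2: z0^2 = (-1)^2 - 17^2 - 34i
Step 3: real part = 1 - 289 = -288

-288


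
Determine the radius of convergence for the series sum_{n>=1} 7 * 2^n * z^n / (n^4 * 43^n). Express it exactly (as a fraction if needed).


Step 1: General term a_n = 7 * 2^n / (n^4 * 43^n)
Step 2: By the root test, |a_n|^(1/n) = 7^(1/n) * 2 / (n^(4/n) * 43) -> 2/43 as n -> infinity (since 7^(1/n) -> 1 and n^(4/n) -> 1)
Step 3: R = 1/lim|a_n|^(1/n) = 43/2

43/2


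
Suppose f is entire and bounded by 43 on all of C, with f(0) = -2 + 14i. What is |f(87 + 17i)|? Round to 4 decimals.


Step 1: By Liouville's theorem, a bounded entire function is constant.
Step 2: f(z) = f(0) = -2 + 14i for all z.
Step 3: |f(w)| = |-2 + 14i| = sqrt(4 + 196)
Step 4: = 14.1421

14.1421


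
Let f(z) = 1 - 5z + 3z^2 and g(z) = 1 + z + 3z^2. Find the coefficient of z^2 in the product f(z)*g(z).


Step 1: z^2 term in f*g comes from: (1)*(3z^2) + (-5z)*(z) + (3z^2)*(1)
Step 2: = 3 - 5 + 3
Step 3: = 1

1


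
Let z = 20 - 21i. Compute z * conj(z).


Step 1: conj(z) = 20 + 21i
Step 2: z * conj(z) = 20^2 + (-21)^2
Step 3: = 400 + 441 = 841

841


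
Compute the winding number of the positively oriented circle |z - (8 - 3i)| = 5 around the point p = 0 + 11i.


Step 1: Center c = (8, -3), radius = 5
Step 2: |p - c|^2 = (-8)^2 + 14^2 = 260
Step 3: r^2 = 25
Step 4: |p-c| > r so winding number = 0

0


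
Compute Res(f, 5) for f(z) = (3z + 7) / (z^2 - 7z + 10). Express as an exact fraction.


Step 1: Q(z) = z^2 - 7z + 10 = (z - 5)(z - 2)
Step 2: Q'(z) = 2z - 7
Step 3: Q'(5) = 3, P(5) = 22
Step 4: Res = P(5)/Q'(5) = 22/3 = 22/3

22/3


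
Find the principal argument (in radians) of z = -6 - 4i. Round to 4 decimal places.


Step 1: z = -6 - 4i
Step 2: arg(z) = atan2(-4, -6)
Step 3: arg(z) = -2.5536

-2.5536


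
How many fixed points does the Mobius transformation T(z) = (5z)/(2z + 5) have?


Step 1: Fixed points satisfy T(z) = z
Step 2: 2z^2 = 0
Step 3: Discriminant = 0^2 - 4*2*0 = 0
Step 4: Number of fixed points = 1

1


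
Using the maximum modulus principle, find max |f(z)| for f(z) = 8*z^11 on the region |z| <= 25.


Step 1: On |z| = 25, |f(z)| = 8 * |z|^11 = 8 * 25^11
Step 2: By maximum modulus principle, maximum is on boundary.
Step 3: Maximum = 8 * 2384185791015625 = 19073486328125000

19073486328125000


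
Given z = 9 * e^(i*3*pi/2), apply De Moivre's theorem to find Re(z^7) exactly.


Step 1: By De Moivre's theorem, z^7 = 9^7 * e^(i*7*3*pi/2) = 4782969 * (cos(21*pi/2) + i*sin(21*pi/2))
Step 2: |z|^7 = 9^7 = 4782969
Step 3: Reduce the angle mod 2*pi: 21*pi/2 - 10*pi = pi/2
Step 4: cos(pi/2) = 0
Step 5: Re(z^7) = 4782969 * 0 = 0

0


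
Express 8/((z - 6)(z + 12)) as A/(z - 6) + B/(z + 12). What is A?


Step 1: Multiply both sides by (z - 6) and set z = 6
Step 2: A = 8 / (6 + 12)
Step 3: A = 8 / 18
Step 4: A = 4/9

4/9


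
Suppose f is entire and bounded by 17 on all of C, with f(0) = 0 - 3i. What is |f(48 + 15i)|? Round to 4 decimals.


Step 1: By Liouville's theorem, a bounded entire function is constant.
Step 2: f(z) = f(0) = 0 - 3i for all z.
Step 3: |f(w)| = |0 - 3i| = sqrt(0 + 9)
Step 4: = 3.0

3.0


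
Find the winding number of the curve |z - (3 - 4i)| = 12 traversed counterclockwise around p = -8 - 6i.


Step 1: Center c = (3, -4), radius = 12
Step 2: |p - c|^2 = (-11)^2 + (-2)^2 = 125
Step 3: r^2 = 144
Step 4: |p-c| < r so winding number = 1

1


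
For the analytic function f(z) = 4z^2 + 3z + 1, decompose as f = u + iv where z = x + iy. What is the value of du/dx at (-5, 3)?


Step 1: f(z) = 4(x+iy)^2 + 3(x+iy) + 1
Step 2: u = 4(x^2 - y^2) + 3x + 1
Step 3: u_x = 8x + 3
Step 4: At (-5, 3): u_x = -40 + 3 = -37

-37


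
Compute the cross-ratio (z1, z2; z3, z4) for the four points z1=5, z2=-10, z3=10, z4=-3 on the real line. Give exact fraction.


Step 1: (z1-z3)(z2-z4) = (-5) * (-7) = 35
Step 2: (z1-z4)(z2-z3) = 8 * (-20) = -160
Step 3: Cross-ratio = -35/160 = -7/32

-7/32


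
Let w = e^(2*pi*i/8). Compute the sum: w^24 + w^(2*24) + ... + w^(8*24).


Step 1: The sum sum_{j=1}^{n} w^(k*j) equals n if n | k, else 0.
Step 2: Here n = 8, k = 24
Step 3: Does n divide k? 8 | 24 -> True
Step 4: Sum = 8

8


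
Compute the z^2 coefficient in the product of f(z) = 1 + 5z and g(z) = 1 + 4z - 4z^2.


Step 1: z^2 term in f*g comes from: (1)*(-4z^2) + (5z)*(4z) + (0)*(1)
Step 2: = -4 + 20 + 0
Step 3: = 16

16


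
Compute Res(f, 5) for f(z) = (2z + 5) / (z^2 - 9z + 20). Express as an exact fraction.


Step 1: Q(z) = z^2 - 9z + 20 = (z - 5)(z - 4)
Step 2: Q'(z) = 2z - 9
Step 3: Q'(5) = 1, P(5) = 15
Step 4: Res = P(5)/Q'(5) = 15/1 = 15

15


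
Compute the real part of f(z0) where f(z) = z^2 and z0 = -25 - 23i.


Step 1: z0 = -25 - 23i
Step 2: z0^2 = (-25)^2 - (-23)^2 + 1150i
Step 3: real part = 625 - 529 = 96

96


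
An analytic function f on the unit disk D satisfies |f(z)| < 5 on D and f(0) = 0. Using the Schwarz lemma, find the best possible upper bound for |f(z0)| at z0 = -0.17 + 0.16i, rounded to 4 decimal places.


Step 1: g = f/5 maps D -> D with g(0) = 0, so by the Schwarz lemma |g(z)| <= |z|, i.e. |f(z)| <= 5|z|; this is sharp (f(z) = 5z).
Step 2: |z0|^2 = (-0.17)^2 + 0.16^2 = 0.0545
Step 3: |z0| = sqrt(0.0545) = 0.233452
Step 4: Best bound = 5 * |z0| = 5 * 0.233452 = 1.1673

1.1673


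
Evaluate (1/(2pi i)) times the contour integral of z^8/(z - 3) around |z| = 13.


Step 1: f(z) = z^8, a = 3 is inside |z| = 13
Step 2: By Cauchy integral formula: (1/(2pi*i)) * integral = f(a)
Step 3: f(3) = 3^8 = 6561

6561


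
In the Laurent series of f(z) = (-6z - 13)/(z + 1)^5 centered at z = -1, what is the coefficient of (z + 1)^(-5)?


Step 1: Write the numerator in powers of (z + 1): -6z - 13 = -6(z + 1) + (-6*(-1) - 13) = -6(z + 1) - 7
Step 2: Divide by (z + 1)^5: f(z) = -7(z + 1)^(-5) - 6(z + 1)^(-4)
Step 3: This finite sum is the Laurent series of f about z = -1.
Step 4: Coefficient of (z + 1)^(-5) = -6*(-1) - 13 = -7

-7


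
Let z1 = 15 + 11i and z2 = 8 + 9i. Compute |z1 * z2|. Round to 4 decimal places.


Step 1: |z1| = sqrt(15^2 + 11^2) = sqrt(346)
Step 2: |z2| = sqrt(8^2 + 9^2) = sqrt(145)
Step 3: |z1*z2| = |z1|*|z2| = sqrt(346) * sqrt(145) = sqrt(346 * 145) = sqrt(50170)
Step 4: = 223.9866

223.9866


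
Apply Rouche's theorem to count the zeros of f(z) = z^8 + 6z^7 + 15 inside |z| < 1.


Step 1: On |z| = 1 the three terms have sizes |z^8| = 1^8 = 1, |6z^7| = 6*1^7 = 6, |15| = 15
Step 2: The dominant term is g(z) = 15; let h(z) = z^8 + 6z^7 so f = g + h
Step 3: On |z| = 1: |g| = 15 and |h| <= 1 + 6 = 7
Step 4: Since 15 > 7, |h| < |g| on |z| = 1, so by Rouche f has the same number of zeros as g inside |z| < 1
Step 5: g(z) = 15 is a nonzero constant with no zeros inside |z| < 1. Answer = 0

0


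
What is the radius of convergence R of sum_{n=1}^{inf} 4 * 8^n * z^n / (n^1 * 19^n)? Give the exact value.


Step 1: General term a_n = 4 * 8^n / (n^1 * 19^n)
Step 2: By the root test, |a_n|^(1/n) = 4^(1/n) * 8 / (n^(1/n) * 19) -> 8/19 as n -> infinity (since 4^(1/n) -> 1 and n^(1/n) -> 1)
Step 3: R = 1/lim|a_n|^(1/n) = 19/8

19/8


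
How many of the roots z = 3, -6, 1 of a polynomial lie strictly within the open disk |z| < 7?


Step 1: Check each root:
  z = 3: |3| = 3 < 7
  z = -6: |-6| = 6 < 7
  z = 1: |1| = 1 < 7
Step 2: Count = 3

3


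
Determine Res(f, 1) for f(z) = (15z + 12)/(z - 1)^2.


Step 1: Pole of order 2 at z = 1
Step 2: Res = lim d/dz [(z - 1)^2 * f(z)] as z -> 1
Step 3: (z - 1)^2 * f(z) = 15z + 12
Step 4: d/dz[15z + 12] = 15

15


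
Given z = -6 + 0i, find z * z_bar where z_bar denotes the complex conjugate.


Step 1: conj(z) = -6 - 0i
Step 2: z * conj(z) = (-6)^2 + 0^2
Step 3: = 36 + 0 = 36

36


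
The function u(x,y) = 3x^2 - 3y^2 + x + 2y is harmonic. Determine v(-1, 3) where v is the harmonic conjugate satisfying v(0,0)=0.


Step 1: v_x = -u_y = 6y - 2
Step 2: v_y = u_x = 6x + 1
Step 3: v = 6xy - 2x + y + C
Step 4: v(0,0) = 0 => C = 0
Step 5: v(-1, 3) = -13

-13


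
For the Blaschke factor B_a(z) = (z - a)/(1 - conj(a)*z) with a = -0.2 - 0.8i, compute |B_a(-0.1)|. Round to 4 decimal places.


Step 1: Numerator z0 - a = -0.1 - (-0.2 - 0.8i) = 0.1 + 0.8i
Step 2: Denominator 1 - conj(a)*z0 = 1 - (-0.2 + 0.8i)*(-0.1) = 0.98 + 0.08i
Step 3: |z0 - a|^2 = 0.1^2 + 0.8^2 = 0.65; |1 - conj(a)*z0|^2 = 0.98^2 + 0.08^2 = 0.9668
Step 4: |B_a(-0.1)| = sqrt(0.65 / 0.9668) = sqrt(0.672321)
Step 5: = 0.82

0.82


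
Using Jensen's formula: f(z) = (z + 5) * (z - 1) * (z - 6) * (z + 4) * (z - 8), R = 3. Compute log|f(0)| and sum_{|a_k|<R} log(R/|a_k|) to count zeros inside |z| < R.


Jensen's formula: (1/2pi)*integral log|f(Re^it)|dt = log|f(0)| + sum_{|a_k|<R} log(R/|a_k|)
Step 1: f(0) = 5 * (-1) * (-6) * 4 * (-8) = -960
Step 2: log|f(0)| = log|-5| + log|1| + log|6| + log|-4| + log|8| = 6.8669
Step 3: Zeros inside |z| < 3: 1
Step 4: Jensen sum = log(3/1) = 1.0986
Step 5: n(R) = number of terms in the Jensen sum = count of zeros inside |z| < 3 = 1

1


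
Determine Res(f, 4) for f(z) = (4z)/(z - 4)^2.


Step 1: Pole of order 2 at z = 4
Step 2: Res = lim d/dz [(z - 4)^2 * f(z)] as z -> 4
Step 3: (z - 4)^2 * f(z) = 4z
Step 4: d/dz[4z] = 4

4


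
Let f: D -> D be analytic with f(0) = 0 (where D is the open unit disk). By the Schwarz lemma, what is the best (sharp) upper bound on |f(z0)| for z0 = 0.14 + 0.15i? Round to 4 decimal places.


Step 1: Schwarz lemma: if f: D -> D is analytic with f(0) = 0, then |f(z)| <= |z| for all z in D, and this is sharp (f(z) = z).
Step 2: |z0|^2 = 0.14^2 + 0.15^2 = 0.0421
Step 3: |z0| = sqrt(0.0421) = 0.205183
Step 4: Best bound = |z0| = 0.2052

0.2052


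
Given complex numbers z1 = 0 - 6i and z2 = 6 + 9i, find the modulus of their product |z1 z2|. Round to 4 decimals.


Step 1: |z1| = sqrt(0^2 + (-6)^2) = sqrt(36)
Step 2: |z2| = sqrt(6^2 + 9^2) = sqrt(117)
Step 3: |z1*z2| = |z1|*|z2| = sqrt(36) * sqrt(117) = sqrt(36 * 117) = sqrt(4212)
Step 4: = 64.8999

64.8999


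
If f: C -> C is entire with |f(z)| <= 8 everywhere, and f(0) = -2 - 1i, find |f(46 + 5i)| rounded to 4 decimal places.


Step 1: By Liouville's theorem, a bounded entire function is constant.
Step 2: f(z) = f(0) = -2 - 1i for all z.
Step 3: |f(w)| = |-2 - 1i| = sqrt(4 + 1)
Step 4: = 2.2361

2.2361


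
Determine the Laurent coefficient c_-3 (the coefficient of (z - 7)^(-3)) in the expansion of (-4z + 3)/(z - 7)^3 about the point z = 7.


Step 1: Write the numerator in powers of (z - 7): -4z + 3 = -4(z - 7) + (-4*7 + 3) = -4(z - 7) - 25
Step 2: Divide by (z - 7)^3: f(z) = -25(z - 7)^(-3) - 4(z - 7)^(-2)
Step 3: This finite sum is the Laurent series of f about z = 7.
Step 4: Coefficient of (z - 7)^(-3) = -4*7 + 3 = -25

-25


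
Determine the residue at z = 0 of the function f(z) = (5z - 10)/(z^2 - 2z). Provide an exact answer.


Step 1: Q(z) = z^2 - 2z = (z)(z - 2)
Step 2: Q'(z) = 2z - 2
Step 3: Q'(0) = -2, P(0) = -10
Step 4: Res = P(0)/Q'(0) = -10/(-2) = 5

5


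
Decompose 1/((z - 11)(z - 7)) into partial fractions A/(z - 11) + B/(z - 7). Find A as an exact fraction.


Step 1: Multiply both sides by (z - 11) and set z = 11
Step 2: A = 1 / (11 - 7)
Step 3: A = 1 / 4
Step 4: A = 1/4

1/4


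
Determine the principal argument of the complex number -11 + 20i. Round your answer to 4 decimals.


Step 1: z = -11 + 20i
Step 2: arg(z) = atan2(20, -11)
Step 3: arg(z) = 2.0736

2.0736


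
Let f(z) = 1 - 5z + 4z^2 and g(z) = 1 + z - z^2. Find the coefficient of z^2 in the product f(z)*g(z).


Step 1: z^2 term in f*g comes from: (1)*(-z^2) + (-5z)*(z) + (4z^2)*(1)
Step 2: = -1 - 5 + 4
Step 3: = -2

-2


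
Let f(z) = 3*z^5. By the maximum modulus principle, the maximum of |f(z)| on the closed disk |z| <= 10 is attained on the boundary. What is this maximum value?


Step 1: On |z| = 10, |f(z)| = 3 * |z|^5 = 3 * 10^5
Step 2: By maximum modulus principle, maximum is on boundary.
Step 3: Maximum = 3 * 100000 = 300000

300000


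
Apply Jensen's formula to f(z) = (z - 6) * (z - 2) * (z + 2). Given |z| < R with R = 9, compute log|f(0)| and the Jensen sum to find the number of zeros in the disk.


Jensen's formula: (1/2pi)*integral log|f(Re^it)|dt = log|f(0)| + sum_{|a_k|<R} log(R/|a_k|)
Step 1: f(0) = (-6) * (-2) * 2 = 24
Step 2: log|f(0)| = log|6| + log|2| + log|-2| = 3.1781
Step 3: Zeros inside |z| < 9: 6, 2, -2
Step 4: Jensen sum = log(9/6) + log(9/2) + log(9/2) = 3.4136
Step 5: n(R) = number of terms in the Jensen sum = count of zeros inside |z| < 9 = 3

3


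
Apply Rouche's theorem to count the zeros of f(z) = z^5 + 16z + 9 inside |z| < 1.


Step 1: On |z| = 1 the three terms have sizes |z^5| = 1^5 = 1, |16z| = 16*1 = 16, |9| = 9
Step 2: The dominant term is g(z) = 16z; let h(z) = z^5 + 9 so f = g + h
Step 3: On |z| = 1: |g| = 16 and |h| <= 1 + 9 = 10
Step 4: Since 16 > 10, |h| < |g| on |z| = 1, so by Rouche f has the same number of zeros as g inside |z| < 1
Step 5: g(z) = 16z has 1 zero (at the origin, multiplicity 1) inside |z| < 1. Answer = 1

1
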